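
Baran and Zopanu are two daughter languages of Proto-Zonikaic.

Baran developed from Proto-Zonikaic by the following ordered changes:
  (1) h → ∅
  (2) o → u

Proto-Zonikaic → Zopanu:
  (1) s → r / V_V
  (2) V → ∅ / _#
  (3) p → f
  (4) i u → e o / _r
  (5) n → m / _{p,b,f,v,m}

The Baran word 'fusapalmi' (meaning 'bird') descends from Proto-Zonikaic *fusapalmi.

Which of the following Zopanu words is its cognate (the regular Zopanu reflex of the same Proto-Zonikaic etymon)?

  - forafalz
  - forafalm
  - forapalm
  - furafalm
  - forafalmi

Zopanu: *fusapalmi > furapalmi > furapalm > furafalm > forafalm  (by rhotacism, apocope, unconditioned shift, pre-rhotic lowering)
Among the options, 'forafalm' alone shows every Zopanu change applied in order.

forafalm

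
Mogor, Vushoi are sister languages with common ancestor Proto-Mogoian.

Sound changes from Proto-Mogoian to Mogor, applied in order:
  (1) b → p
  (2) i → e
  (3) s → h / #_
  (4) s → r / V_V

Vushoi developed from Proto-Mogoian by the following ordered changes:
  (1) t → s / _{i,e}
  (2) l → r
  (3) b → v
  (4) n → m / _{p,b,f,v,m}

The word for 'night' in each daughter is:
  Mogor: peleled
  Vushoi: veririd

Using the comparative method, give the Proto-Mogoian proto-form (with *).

Position 6: Mogor has e, Vushoi has i. Vushoi preserves i here (none of its changes turn any other segment into i), so the proto-segment is *i.
Position 4: Mogor has e, Vushoi has i. Vushoi preserves i here (none of its changes turn any other segment into i), so the proto-segment is *i.
Verify the candidate proto-form against each daughter:
Mogor: *belilid
  belilid → pelilid   [unconditioned shift]
  pelilid → peleled   [vowel merger]
  peleled (rule 3 does not apply)
  peleled (rule 4 does not apply)
  giving Mogor peleled.
Vushoi: start from *belilid.
  rule 1: no change — belilid
  rule 2 (unconditioned shift): belilid → beririd
  rule 3 (unconditioned shift): beririd → veririd
  rule 4: no change — veririd
  ⇒ Vushoi veririd
No other proto-form is consistent with every reflex, so the reconstruction is *belilid.

*belilid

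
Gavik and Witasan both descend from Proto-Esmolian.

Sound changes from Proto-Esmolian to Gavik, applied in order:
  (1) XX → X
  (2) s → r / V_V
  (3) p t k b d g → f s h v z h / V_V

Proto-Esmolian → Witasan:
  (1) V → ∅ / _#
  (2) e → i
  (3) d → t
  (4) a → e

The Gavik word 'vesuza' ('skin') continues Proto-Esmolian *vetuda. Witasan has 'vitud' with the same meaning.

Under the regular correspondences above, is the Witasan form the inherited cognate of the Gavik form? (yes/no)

Derive the expected Witasan reflex of *vetuda:
Witasan: *vetuda > vetud > vitud > vitut  (by apocope, vowel merger, unconditioned shift)
The regular Witasan reflex would be 'vitut', but the attested form is 'vitud'. The correspondence is irregular, so they are not cognates (the Witasan form has a different source).

no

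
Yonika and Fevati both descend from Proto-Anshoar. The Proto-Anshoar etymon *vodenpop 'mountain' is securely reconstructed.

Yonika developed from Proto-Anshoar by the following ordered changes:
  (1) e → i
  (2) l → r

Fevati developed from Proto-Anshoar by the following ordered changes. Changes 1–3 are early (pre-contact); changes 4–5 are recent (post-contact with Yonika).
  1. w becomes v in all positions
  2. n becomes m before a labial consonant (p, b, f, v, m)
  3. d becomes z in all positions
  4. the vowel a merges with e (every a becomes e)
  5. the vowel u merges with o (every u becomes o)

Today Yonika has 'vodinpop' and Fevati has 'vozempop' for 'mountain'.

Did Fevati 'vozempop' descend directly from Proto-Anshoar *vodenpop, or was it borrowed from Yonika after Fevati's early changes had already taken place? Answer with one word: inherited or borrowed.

If inherited, *vodenpop would pass through all of Fevati's changes:
Fevati: *vodenpop
  vodenpop (rule 1 does not apply)
  vodenpop → vodempop   [nasal place assimilation]
  vodempop → vozempop   [unconditioned shift]
  vozempop (rule 4 does not apply)
  vozempop (rule 5 does not apply)
  giving Fevati vozempop.
If borrowed from Yonika 'vodinpop' after the early changes, it would undergo only the recent ones:
  rule 4 (vowel merger): no change (vodinpop)
  rule 5 (vowel merger): no change (vodinpop)
  ⇒ as a loan: vodinpop
Fevati 'vozempop' matches the inherited outcome exactly, so it is an inherited cognate, not a loan.

inherited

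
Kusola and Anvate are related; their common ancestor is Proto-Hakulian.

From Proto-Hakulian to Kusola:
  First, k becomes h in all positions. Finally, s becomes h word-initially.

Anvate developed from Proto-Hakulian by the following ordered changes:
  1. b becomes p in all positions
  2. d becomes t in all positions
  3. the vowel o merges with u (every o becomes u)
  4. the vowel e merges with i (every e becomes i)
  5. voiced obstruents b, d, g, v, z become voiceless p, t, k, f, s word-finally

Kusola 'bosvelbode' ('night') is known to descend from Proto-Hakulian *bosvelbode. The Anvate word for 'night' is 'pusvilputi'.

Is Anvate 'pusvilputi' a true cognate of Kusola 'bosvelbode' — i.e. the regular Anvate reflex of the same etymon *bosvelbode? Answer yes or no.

yes

Derive the expected Anvate reflex of *bosvelbode:
Anvate: *bosvelbode > posvelpode > posvelpote > pusvelpute > pusvilputi  (by unconditioned shift, unconditioned shift, vowel merger, vowel merger)
Anvate 'pusvilputi' matches the regular reflex exactly, so the pair is cognate.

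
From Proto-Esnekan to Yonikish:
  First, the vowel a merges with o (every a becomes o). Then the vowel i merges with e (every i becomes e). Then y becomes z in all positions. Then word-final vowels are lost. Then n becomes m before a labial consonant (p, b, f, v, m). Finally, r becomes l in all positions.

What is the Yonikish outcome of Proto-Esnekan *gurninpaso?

Yonikish: start from *gurninpaso.
  rule 1 (vowel merger): gurninpaso → gurninposo
  rule 2 (vowel merger): gurninposo → gurnenposo
  rule 3: no change — gurnenposo
  rule 4 (apocope): gurnenposo → gurnenpos
  rule 5 (nasal place assimilation): gurnenpos → gurnempos
  rule 6 (unconditioned shift): gurnempos → gulnempos
  ⇒ Yonikish gulnempos

gulnempos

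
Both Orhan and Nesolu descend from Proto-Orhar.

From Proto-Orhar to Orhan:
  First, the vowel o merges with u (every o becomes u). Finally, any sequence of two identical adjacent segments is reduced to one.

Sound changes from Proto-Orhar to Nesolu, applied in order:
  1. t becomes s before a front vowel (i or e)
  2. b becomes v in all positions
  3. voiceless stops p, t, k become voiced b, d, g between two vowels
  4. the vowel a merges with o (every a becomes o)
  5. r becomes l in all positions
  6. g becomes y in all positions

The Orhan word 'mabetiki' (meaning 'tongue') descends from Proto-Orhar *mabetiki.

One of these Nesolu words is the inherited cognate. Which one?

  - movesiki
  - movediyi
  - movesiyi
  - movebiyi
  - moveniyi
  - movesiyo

Nesolu: start from *mabetiki.
  rule 1 (palatalisation): mabetiki → mabesiki
  rule 2 (unconditioned shift): mabesiki → mavesiki
  rule 3 (intervocalic voicing): mavesiki → mavesigi
  rule 4 (vowel merger): mavesigi → movesigi
  rule 5: no change — movesigi
  rule 6 (unconditioned shift): movesigi → movesiyi
  ⇒ Nesolu movesiyi
Among the options, 'movesiyi' alone shows every Nesolu change applied in order.

movesiyi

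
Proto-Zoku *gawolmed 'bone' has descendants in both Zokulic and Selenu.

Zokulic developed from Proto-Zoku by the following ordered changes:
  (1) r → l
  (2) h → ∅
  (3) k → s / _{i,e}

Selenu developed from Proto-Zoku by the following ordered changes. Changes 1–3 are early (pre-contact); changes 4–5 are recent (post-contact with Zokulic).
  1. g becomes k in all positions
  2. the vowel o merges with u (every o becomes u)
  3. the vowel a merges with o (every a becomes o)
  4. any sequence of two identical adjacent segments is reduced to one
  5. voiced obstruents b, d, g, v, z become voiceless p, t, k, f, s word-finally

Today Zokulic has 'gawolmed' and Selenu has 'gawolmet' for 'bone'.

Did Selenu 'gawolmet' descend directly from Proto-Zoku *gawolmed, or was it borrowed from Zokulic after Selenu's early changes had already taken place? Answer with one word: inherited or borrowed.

borrowed

If inherited, *gawolmed would pass through all of Selenu's changes:
Selenu: *gawolmed > kawolmed > kawulmed > kowulmed > kowulmet  (by unconditioned shift, vowel merger, vowel merger, final devoicing)
If borrowed from Zokulic 'gawolmed' after the early changes, it would undergo only the recent ones:
  rule 4 (degemination): no change (gawolmed)
  rule 5 (final devoicing): gawolmed → gawolmet
  ⇒ as a loan: gawolmet
Selenu 'gawolmet' matches the loan outcome 'gawolmet', not the inherited 'kowulmet' — it skipped the early Selenu changes, so it was borrowed from Zokulic.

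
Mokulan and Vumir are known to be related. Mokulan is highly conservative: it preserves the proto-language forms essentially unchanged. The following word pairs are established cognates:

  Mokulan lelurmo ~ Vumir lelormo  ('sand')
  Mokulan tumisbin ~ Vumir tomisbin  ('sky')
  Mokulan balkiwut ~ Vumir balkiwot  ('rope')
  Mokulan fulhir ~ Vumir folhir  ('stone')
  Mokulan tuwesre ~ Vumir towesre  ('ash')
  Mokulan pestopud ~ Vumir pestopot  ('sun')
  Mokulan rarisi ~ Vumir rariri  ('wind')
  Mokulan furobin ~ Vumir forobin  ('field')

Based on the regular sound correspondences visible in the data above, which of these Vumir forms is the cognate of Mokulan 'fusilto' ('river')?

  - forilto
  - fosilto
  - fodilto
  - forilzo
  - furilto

balkiwut ~ balkiwot, fulhir ~ folhir — Mokulan u corresponds to Vumir o after a consonant, before a consonant other than r, m, n, p, b, f, v.
rarisi ~ rariri — Mokulan s corresponds to Vumir r between vowels (before a front vowel).
Applying these to Mokulan 'fusilto':
  fusilto → fosilto   (u→o after a consonant, before a consonant other than r, m, n, p, b, f, v)
  fosilto → forilto   (s→r between vowels (before a front vowel))
So the Vumir cognate is 'forilto'.

forilto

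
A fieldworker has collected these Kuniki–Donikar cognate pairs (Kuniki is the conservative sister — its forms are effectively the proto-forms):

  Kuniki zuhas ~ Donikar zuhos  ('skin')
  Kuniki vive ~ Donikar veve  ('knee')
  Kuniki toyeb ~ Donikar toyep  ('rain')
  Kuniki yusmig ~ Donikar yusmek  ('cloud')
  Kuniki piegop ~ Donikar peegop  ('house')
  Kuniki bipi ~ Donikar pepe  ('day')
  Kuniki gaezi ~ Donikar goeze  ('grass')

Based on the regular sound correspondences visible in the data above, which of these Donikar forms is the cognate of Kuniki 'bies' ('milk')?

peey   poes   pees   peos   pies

pees

bipi ~ pepe — Kuniki b corresponds to Donikar p word-initially before a front vowel.
piegop ~ peegop — Kuniki i corresponds to Donikar e after a consonant, before a front vowel.
Applying these to Kuniki 'bies':
  bies → pies   (b→p word-initially before a front vowel)
  pies → pees   (i→e after a consonant, before a front vowel)
So the Donikar cognate is 'pees'.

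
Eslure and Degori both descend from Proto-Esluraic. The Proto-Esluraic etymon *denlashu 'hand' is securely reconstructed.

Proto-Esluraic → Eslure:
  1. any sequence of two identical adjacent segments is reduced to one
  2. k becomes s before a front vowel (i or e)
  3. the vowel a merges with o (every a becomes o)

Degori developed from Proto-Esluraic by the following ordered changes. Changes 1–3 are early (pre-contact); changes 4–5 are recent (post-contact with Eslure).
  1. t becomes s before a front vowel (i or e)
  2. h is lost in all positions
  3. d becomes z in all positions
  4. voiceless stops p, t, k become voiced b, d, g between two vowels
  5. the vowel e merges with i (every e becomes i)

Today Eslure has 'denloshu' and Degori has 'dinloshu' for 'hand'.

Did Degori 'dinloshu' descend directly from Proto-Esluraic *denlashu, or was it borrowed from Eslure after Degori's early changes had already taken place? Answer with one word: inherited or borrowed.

borrowed

If inherited, *denlashu would pass through all of Degori's changes:
Degori: *denlashu > denlasu > zenlasu > zinlasu  (by h-loss, unconditioned shift, vowel merger)
If borrowed from Eslure 'denloshu' after the early changes, it would undergo only the recent ones:
  rule 4 (intervocalic voicing): no change (denloshu)
  rule 5 (vowel merger): denloshu → dinloshu
  ⇒ as a loan: dinloshu
Degori 'dinloshu' matches the loan outcome 'dinloshu', not the inherited 'zinlasu' — it skipped the early Degori changes, so it was borrowed from Eslure.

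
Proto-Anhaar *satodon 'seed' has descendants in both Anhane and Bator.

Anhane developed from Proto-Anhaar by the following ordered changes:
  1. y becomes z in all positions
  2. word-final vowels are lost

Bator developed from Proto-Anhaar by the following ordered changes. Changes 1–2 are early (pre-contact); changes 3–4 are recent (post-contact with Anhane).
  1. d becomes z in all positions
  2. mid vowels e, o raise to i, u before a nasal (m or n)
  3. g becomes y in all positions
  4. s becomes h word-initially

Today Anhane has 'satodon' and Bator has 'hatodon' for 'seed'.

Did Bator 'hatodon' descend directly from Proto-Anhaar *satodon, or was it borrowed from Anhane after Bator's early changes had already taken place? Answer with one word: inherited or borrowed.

If inherited, *satodon would pass through all of Bator's changes:
Bator: *satodon > satozon > satozun > hatozun  (by unconditioned shift, pre-nasal raising, debuccalisation)
If borrowed from Anhane 'satodon' after the early changes, it would undergo only the recent ones:
  rule 3 (unconditioned shift): no change (satodon)
  rule 4 (debuccalisation): satodon → hatodon
  ⇒ as a loan: hatodon
Bator 'hatodon' matches the loan outcome 'hatodon', not the inherited 'hatozun' — it skipped the early Bator changes, so it was borrowed from Anhane.

borrowed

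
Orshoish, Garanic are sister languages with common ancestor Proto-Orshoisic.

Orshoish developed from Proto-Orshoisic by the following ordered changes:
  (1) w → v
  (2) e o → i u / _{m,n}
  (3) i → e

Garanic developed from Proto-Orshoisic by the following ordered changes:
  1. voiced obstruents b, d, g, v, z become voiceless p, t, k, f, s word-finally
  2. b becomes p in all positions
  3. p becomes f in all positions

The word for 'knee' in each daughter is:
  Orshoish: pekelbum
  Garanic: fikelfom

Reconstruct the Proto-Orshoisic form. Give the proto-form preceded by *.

*pikelbom

Position 7: Orshoish has u, Garanic has o. Garanic preserves o here (none of its changes turn any other segment into o), so the proto-segment is *o.
Position 6: Orshoish has b, Garanic has f. Orshoish preserves b here (none of its changes turn any other segment into b), so the proto-segment is *b.
This points to *pikelbom. Verify forward in each daughter:
Orshoish: *pikelbom
  pikelbom (rule 1 does not apply)
  pikelbom → pikelbum   [pre-nasal raising]
  pikelbum → pekelbum   [vowel merger]
  giving Orshoish pekelbum.
Garanic: *pikelbom > pikelpom > fikelfom  (by unconditioned shift, unconditioned shift)
Only *pikelbom yields all of Orshoish pekelbum, Garanic fikelfom.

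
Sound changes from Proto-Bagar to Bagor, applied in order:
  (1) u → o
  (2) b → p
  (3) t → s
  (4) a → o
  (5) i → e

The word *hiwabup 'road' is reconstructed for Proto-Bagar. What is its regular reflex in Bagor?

Bagor: start from *hiwabup.
  rule 1 (vowel merger): hiwabup → hiwabop
  rule 2 (unconditioned shift): hiwabop → hiwapop
  rule 3: no change — hiwapop
  rule 4 (vowel merger): hiwapop → hiwopop
  rule 5 (vowel merger): hiwopop → hewopop
  ⇒ Bagor hewopop

hewopop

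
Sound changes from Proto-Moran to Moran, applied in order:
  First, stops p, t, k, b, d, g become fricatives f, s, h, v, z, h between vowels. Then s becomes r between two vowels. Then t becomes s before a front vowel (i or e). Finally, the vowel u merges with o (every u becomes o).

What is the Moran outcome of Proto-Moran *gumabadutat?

Moran: *gumabadutat
  gumabadutat → gumavazusat   [intervocalic lenition]
  gumavazusat → gumavazurat   [rhotacism]
  gumavazurat (rule 3 does not apply)
  gumavazurat → gomavazorat   [vowel merger]
  giving Moran gomavazorat.

gomavazorat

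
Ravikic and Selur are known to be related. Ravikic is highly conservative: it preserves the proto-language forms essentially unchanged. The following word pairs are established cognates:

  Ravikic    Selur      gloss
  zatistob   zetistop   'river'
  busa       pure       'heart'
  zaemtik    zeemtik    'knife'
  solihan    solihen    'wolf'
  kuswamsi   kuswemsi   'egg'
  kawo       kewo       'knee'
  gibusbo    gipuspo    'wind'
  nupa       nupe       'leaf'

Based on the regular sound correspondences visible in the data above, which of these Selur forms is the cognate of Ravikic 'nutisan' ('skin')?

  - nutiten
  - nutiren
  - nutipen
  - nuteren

busa ~ pure — Ravikic s corresponds to Selur r between vowels (before a back vowel).
solihan ~ solihen — Ravikic a corresponds to Selur e after a consonant, before a nasal.
Applying these to Ravikic 'nutisan':
  nutisan → nutiran   (s→r between vowels (before a back vowel))
  nutiran → nutiren   (a→e after a consonant, before a nasal)
So the Selur cognate is 'nutiren'.

nutiren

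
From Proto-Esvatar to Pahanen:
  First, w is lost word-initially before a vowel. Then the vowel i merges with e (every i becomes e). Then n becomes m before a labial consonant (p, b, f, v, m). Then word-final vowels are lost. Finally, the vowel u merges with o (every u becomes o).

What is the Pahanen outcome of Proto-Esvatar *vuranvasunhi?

voramvasonh

Pahanen: start from *vuranvasunhi.
  rule 1: no change — vuranvasunhi
  rule 2 (vowel merger): vuranvasunhi → vuranvasunhe
  rule 3 (nasal place assimilation): vuranvasunhe → vuramvasunhe
  rule 4 (apocope): vuramvasunhe → vuramvasunh
  rule 5 (vowel merger): vuramvasunh → voramvasonh
  ⇒ Pahanen voramvasonh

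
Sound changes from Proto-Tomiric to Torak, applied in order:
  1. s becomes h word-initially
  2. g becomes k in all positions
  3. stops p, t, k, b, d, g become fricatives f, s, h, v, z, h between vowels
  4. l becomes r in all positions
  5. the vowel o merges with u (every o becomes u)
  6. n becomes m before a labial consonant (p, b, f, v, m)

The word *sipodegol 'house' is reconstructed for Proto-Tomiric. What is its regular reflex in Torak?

hifuzehur

Torak: *sipodegol
  sipodegol → hipodegol   [debuccalisation]
  hipodegol → hipodekol   [unconditioned shift]
  hipodekol → hifozehol   [intervocalic lenition]
  hifozehol → hifozehor   [unconditioned shift]
  hifozehor → hifuzehur   [vowel merger]
  hifuzehur (rule 6 does not apply)
  giving Torak hifuzehur.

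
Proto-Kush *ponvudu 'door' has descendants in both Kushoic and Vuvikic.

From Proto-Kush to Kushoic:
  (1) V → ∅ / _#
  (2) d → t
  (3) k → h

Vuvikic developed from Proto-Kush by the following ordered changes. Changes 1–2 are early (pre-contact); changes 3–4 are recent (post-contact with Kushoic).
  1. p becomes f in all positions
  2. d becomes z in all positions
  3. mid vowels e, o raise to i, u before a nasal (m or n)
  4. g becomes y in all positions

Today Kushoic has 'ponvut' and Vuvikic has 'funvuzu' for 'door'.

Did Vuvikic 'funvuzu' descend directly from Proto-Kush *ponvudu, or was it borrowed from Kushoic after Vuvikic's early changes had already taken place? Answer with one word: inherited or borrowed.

inherited

If inherited, *ponvudu would pass through all of Vuvikic's changes:
Vuvikic: start from *ponvudu.
  rule 1 (unconditioned shift): ponvudu → fonvudu
  rule 2 (unconditioned shift): fonvudu → fonvuzu
  rule 3 (pre-nasal raising): fonvuzu → funvuzu
  rule 4: no change — funvuzu
  ⇒ Vuvikic funvuzu
If borrowed from Kushoic 'ponvut' after the early changes, it would undergo only the recent ones:
  rule 3 (pre-nasal raising): ponvut → punvut
  rule 4 (unconditioned shift): no change (punvut)
  ⇒ as a loan: punvut
Vuvikic 'funvuzu' matches the inherited outcome exactly, so it is an inherited cognate, not a loan.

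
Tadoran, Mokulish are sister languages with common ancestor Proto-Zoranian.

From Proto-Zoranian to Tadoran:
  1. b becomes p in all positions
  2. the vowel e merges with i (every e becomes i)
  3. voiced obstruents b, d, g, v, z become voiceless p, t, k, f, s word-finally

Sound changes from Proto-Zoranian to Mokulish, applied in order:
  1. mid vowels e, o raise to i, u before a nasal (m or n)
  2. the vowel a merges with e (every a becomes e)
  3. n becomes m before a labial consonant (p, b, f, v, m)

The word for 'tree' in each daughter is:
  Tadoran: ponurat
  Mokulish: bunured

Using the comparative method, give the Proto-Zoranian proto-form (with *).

*bonurad

Position 1: Tadoran has p, Mokulish has b. Mokulish preserves b here (none of its changes turn any other segment into b), so the proto-segment is *b.
Position 7: Tadoran has t, Mokulish has d. Mokulish preserves d here (none of its changes turn any other segment into d), so the proto-segment is *d.
Position 2: Tadoran has o, Mokulish has u. Tadoran preserves o here (none of its changes turn any other segment into o), so the proto-segment is *o.
Continuing position by position gives *bonurad; check it forward:
Tadoran: *bonurad > ponurad > ponurat  (by unconditioned shift, final devoicing)
Mokulish: *bonurad
  bonurad → bunurad   [pre-nasal raising]
  bunurad → bunured   [vowel merger]
  bunured (rule 3 does not apply)
  giving Mokulish bunured.
No other proto-form is consistent with every reflex, so the reconstruction is *bonurad.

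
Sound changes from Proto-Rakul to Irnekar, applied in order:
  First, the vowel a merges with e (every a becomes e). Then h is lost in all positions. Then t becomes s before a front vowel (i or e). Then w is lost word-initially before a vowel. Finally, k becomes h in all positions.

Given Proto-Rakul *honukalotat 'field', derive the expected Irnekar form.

onuheloset

Irnekar: *honukalotat
  honukalotat → honukelotet   [vowel merger]
  honukelotet → onukelotet   [h-loss]
  onukelotet → onukeloset   [palatalisation]
  onukeloset (rule 4 does not apply)
  onukeloset → onuheloset   [unconditioned shift]
  giving Irnekar onuheloset.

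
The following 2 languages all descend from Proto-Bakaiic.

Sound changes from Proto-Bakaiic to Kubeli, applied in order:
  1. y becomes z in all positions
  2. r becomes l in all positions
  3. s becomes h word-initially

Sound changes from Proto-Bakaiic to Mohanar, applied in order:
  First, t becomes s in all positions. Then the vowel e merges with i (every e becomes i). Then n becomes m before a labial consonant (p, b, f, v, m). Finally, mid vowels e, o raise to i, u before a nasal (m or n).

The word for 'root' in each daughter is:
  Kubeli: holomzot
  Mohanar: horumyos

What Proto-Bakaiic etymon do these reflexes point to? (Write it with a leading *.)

*horomyot

Position 6: Kubeli has z, Mohanar has y. Mohanar preserves y here (none of its changes turn any other segment into y), so the proto-segment is *y.
Position 3: Kubeli has l, Mohanar has r. Mohanar preserves r here (none of its changes turn any other segment into r), so the proto-segment is *r.
Position 4: Kubeli has o, Mohanar has u. Kubeli preserves o here (none of its changes turn any other segment into o), so the proto-segment is *o.
This points to *horomyot. Verify forward in each daughter:
Kubeli: start from *horomyot.
  rule 1 (unconditioned shift): horomyot → horomzot
  rule 2 (unconditioned shift): horomzot → holomzot
  rule 3: no change — holomzot
  ⇒ Kubeli holomzot
Mohanar: start from *horomyot.
  rule 1 (unconditioned shift): horomyot → horomyos
  rule 2: no change — horomyos
  rule 3: no change — horomyos
  rule 4 (pre-nasal raising): horomyos → horumyos
  ⇒ Mohanar horumyos
Only *horomyot yields all of Kubeli holomzot, Mohanar horumyos.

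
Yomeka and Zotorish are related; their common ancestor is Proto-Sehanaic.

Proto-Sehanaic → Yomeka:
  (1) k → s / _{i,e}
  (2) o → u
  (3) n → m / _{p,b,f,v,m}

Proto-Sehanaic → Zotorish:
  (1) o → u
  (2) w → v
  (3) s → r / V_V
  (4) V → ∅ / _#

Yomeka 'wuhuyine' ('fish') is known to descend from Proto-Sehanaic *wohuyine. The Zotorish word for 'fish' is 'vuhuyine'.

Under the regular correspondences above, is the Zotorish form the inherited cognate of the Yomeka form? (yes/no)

no

Derive the expected Zotorish reflex of *wohuyine:
Zotorish: *wohuyine
  wohuyine → wuhuyine   [vowel merger]
  wuhuyine → vuhuyine   [unconditioned shift]
  vuhuyine (rule 3 does not apply)
  vuhuyine → vuhuyin   [apocope]
  giving Zotorish vuhuyin.
The regular Zotorish reflex would be 'vuhuyin', but the attested form is 'vuhuyine'. The correspondence is irregular, so they are not cognates (the Zotorish form has a different source).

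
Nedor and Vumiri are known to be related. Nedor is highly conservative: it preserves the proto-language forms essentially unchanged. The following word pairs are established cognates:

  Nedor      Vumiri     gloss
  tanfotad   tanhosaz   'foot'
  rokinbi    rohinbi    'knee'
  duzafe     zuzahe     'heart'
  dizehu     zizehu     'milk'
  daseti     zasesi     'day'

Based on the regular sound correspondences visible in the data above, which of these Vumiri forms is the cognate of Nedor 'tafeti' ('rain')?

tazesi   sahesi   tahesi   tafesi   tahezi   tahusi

tahesi

duzafe ~ zuzahe — Nedor f corresponds to Vumiri h between vowels (before a front vowel).
daseti ~ zasesi — Nedor t corresponds to Vumiri s between vowels (before a front vowel).
Applying these to Nedor 'tafeti':
  tafeti → taheti   (f→h between vowels (before a front vowel))
  taheti → tahesi   (t→s between vowels (before a front vowel))
So the Vumiri cognate is 'tahesi'.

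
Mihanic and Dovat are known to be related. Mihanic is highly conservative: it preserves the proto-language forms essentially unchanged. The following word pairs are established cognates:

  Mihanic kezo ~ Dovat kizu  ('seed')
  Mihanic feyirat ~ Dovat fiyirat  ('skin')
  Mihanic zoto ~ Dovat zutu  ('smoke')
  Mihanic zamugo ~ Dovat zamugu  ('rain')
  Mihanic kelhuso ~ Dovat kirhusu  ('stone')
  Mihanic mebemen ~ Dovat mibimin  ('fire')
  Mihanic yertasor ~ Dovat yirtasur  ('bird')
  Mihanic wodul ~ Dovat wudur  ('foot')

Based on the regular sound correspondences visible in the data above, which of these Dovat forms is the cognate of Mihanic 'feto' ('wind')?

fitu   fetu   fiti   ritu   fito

fitu

kezo ~ kizu, feyirat ~ fiyirat — Mihanic e corresponds to Dovat i after a consonant, before a consonant other than r, m, n, p, b, f, v.
kezo ~ kizu, zoto ~ zutu — Mihanic o corresponds to Dovat u word-finally.
Applying these to Mihanic 'feto':
  feto → fito   (e→i after a consonant, before a consonant other than r, m, n, p, b, f, v)
  fito → fitu   (o→u word-finally)
So the Dovat cognate is 'fitu'.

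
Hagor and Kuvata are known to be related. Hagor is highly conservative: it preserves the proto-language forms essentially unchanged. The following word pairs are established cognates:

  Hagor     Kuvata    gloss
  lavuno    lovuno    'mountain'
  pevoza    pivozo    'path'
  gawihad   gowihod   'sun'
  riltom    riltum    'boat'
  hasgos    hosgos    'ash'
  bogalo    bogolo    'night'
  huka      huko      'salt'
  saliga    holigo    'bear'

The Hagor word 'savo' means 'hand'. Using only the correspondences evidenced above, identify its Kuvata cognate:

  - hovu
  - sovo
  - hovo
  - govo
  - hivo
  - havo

saliga ~ holigo — Hagor s corresponds to Kuvata h word-initially before a back vowel.
lavuno ~ lovuno — Hagor a corresponds to Kuvata o after a consonant, before a labial obstruent.
Applying these to Hagor 'savo':
  savo → havo   (s→h word-initially before a back vowel)
  havo → hovo   (a→o after a consonant, before a labial obstruent)
So the Kuvata cognate is 'hovo'.

hovo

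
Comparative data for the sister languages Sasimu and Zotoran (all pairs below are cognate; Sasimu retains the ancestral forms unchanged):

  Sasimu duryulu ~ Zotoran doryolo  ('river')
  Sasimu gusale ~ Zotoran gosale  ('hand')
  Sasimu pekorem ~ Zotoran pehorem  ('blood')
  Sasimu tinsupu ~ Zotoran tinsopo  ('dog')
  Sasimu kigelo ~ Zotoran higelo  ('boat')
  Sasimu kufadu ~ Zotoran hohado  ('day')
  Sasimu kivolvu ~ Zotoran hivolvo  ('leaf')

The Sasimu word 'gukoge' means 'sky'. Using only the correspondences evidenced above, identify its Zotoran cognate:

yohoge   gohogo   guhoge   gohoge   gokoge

duryulu ~ doryolo, gusale ~ gosale — Sasimu u corresponds to Zotoran o after a consonant, before a consonant other than r, m, n, p, b, f, v.
pekorem ~ pehorem — Sasimu k corresponds to Zotoran h between vowels (before a back vowel).
Applying these to Sasimu 'gukoge':
  gukoge → gokoge   (u→o after a consonant, before a consonant other than r, m, n, p, b, f, v)
  gokoge → gohoge   (k→h between vowels (before a back vowel))
So the Zotoran cognate is 'gohoge'.

gohoge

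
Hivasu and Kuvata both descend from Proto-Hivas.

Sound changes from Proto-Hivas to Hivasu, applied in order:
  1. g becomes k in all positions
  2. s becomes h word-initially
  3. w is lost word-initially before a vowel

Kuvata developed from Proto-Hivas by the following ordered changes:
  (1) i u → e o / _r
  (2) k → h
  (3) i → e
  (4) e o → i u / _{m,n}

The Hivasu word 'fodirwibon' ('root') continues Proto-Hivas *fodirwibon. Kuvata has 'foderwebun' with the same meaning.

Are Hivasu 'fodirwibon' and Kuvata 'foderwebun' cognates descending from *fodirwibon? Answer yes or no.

Derive the expected Kuvata reflex of *fodirwibon:
Kuvata: *fodirwibon > foderwibon > foderwebon > foderwebun  (by pre-rhotic lowering, vowel merger, pre-nasal raising)
Kuvata 'foderwebun' matches the regular reflex exactly, so the pair is cognate.

yes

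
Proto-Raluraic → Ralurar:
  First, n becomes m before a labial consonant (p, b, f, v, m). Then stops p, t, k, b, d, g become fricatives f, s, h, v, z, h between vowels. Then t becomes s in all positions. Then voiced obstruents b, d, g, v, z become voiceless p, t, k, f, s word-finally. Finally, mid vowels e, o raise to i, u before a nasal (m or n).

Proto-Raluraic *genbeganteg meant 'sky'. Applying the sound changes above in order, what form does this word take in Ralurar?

Ralurar: *genbeganteg > gembeganteg > gembehanteg > gembehanseg > gembehansek > gimbehansek  (by nasal place assimilation, intervocalic lenition, unconditioned shift, final devoicing, pre-nasal raising)

gimbehansek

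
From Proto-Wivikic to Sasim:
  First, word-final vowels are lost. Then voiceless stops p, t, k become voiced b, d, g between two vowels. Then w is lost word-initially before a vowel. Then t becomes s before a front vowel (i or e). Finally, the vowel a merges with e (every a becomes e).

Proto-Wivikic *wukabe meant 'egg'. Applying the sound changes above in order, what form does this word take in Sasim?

Sasim: *wukabe > wukab > wugab > ugab > ugeb  (by apocope, intervocalic voicing, glide loss, vowel merger)

ugeb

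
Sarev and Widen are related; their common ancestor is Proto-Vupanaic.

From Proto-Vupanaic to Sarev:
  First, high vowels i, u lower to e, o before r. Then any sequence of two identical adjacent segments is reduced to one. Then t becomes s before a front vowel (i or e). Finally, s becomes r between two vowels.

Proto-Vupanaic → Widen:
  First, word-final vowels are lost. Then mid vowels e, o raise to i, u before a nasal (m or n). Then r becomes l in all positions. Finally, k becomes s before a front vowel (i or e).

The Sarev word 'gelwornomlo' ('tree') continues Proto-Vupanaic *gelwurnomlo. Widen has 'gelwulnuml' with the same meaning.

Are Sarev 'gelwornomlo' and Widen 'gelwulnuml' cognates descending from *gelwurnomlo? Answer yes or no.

Derive the expected Widen reflex of *gelwurnomlo:
Widen: start from *gelwurnomlo.
  rule 1 (apocope): gelwurnomlo → gelwurnoml
  rule 2 (pre-nasal raising): gelwurnoml → gelwurnuml
  rule 3 (unconditioned shift): gelwurnuml → gelwulnuml
  rule 4: no change — gelwulnuml
  ⇒ Widen gelwulnuml
Widen 'gelwulnuml' matches the regular reflex exactly, so the pair is cognate.

yes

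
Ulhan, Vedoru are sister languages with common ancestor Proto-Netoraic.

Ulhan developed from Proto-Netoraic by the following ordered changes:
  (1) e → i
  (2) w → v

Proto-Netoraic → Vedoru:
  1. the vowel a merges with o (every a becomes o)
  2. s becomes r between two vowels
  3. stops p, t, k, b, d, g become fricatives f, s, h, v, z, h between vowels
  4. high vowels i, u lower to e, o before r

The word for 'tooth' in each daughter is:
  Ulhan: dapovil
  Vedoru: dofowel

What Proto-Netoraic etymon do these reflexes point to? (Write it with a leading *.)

*dapowel

Position 2: Ulhan has a, Vedoru has o. Ulhan preserves a here (none of its changes turn any other segment into a), so the proto-segment is *a.
Position 6: Ulhan has i, Vedoru has e. Taking the neighbouring segments as reconstructed: Ulhan i could go back to *e or *i; Vedoru e can only go back to *e — the one source consistent with every daughter is *e.
Position 3: Ulhan has p, Vedoru has f. Ulhan preserves p here (none of its changes turn any other segment into p), so the proto-segment is *p.
Verify the candidate proto-form against each daughter:
Ulhan: *dapowel
  dapowel → dapowil   [vowel merger]
  dapowil → dapovil   [unconditioned shift]
  giving Ulhan dapovil.
Vedoru: *dapowel > dopowel > dofowel  (by vowel merger, intervocalic lenition)
No other proto-form is consistent with every reflex, so the reconstruction is *dapowel.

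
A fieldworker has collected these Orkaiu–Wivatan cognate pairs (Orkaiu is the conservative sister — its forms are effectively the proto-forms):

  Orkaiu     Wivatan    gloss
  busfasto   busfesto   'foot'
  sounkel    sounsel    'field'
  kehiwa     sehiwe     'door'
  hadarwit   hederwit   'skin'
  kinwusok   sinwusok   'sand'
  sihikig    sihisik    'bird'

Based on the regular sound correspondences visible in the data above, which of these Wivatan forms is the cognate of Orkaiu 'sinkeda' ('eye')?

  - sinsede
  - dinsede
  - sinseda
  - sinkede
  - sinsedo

sounkel ~ sounsel — Orkaiu k corresponds to Wivatan s after a consonant, before a front vowel.
kehiwa ~ sehiwe — Orkaiu a corresponds to Wivatan e word-finally.
Applying these to Orkaiu 'sinkeda':
  sinkeda → sinseda   (k→s after a consonant, before a front vowel)
  sinseda → sinsede   (a→e word-finally)
So the Wivatan cognate is 'sinsede'.

sinsede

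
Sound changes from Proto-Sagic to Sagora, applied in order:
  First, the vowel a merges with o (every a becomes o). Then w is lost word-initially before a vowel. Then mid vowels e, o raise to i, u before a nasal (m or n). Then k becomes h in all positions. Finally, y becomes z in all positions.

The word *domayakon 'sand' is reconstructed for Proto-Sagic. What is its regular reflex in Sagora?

Sagora: *domayakon
  domayakon → domoyokon   [vowel merger]
  domoyokon (rule 2 does not apply)
  domoyokon → dumoyokun   [pre-nasal raising]
  dumoyokun → dumoyohun   [unconditioned shift]
  dumoyohun → dumozohun   [unconditioned shift]
  giving Sagora dumozohun.

dumozohun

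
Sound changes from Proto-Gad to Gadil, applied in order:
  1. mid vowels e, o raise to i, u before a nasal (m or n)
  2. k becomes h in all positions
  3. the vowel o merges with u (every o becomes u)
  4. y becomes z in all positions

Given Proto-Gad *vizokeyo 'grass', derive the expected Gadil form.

vizuhezu

Gadil: *vizokeyo > vizoheyo > vizuheyu > vizuhezu  (by unconditioned shift, vowel merger, unconditioned shift)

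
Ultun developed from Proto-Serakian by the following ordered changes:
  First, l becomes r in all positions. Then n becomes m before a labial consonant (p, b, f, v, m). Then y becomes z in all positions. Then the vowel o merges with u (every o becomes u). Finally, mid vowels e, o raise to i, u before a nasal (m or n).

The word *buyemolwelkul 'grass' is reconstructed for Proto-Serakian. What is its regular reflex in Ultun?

Ultun: *buyemolwelkul
  buyemolwelkul → buyemorwerkur   [unconditioned shift]
  buyemorwerkur (rule 2 does not apply)
  buyemorwerkur → buzemorwerkur   [unconditioned shift]
  buzemorwerkur → buzemurwerkur   [vowel merger]
  buzemurwerkur → buzimurwerkur   [pre-nasal raising]
  giving Ultun buzimurwerkur.

buzimurwerkur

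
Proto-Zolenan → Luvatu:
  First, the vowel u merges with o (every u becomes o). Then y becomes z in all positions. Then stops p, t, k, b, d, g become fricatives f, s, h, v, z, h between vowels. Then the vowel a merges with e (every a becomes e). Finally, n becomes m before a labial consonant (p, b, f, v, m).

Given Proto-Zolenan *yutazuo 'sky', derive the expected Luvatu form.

zosezoo

Luvatu: start from *yutazuo.
  rule 1 (vowel merger): yutazuo → yotazoo
  rule 2 (unconditioned shift): yotazoo → zotazoo
  rule 3 (intervocalic lenition): zotazoo → zosazoo
  rule 4 (vowel merger): zosazoo → zosezoo
  rule 5: no change — zosezoo
  ⇒ Luvatu zosezoo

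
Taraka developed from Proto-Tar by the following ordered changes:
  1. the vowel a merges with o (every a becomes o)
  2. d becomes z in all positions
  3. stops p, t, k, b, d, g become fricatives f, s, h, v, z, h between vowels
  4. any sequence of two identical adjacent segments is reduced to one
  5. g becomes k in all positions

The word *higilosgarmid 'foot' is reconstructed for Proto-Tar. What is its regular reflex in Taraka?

Taraka: start from *higilosgarmid.
  rule 1 (vowel merger): higilosgarmid → higilosgormid
  rule 2 (unconditioned shift): higilosgormid → higilosgormiz
  rule 3 (intervocalic lenition): higilosgormiz → hihilosgormiz
  rule 4: no change — hihilosgormiz
  rule 5 (unconditioned shift): hihilosgormiz → hihiloskormiz
  ⇒ Taraka hihiloskormiz

hihiloskormiz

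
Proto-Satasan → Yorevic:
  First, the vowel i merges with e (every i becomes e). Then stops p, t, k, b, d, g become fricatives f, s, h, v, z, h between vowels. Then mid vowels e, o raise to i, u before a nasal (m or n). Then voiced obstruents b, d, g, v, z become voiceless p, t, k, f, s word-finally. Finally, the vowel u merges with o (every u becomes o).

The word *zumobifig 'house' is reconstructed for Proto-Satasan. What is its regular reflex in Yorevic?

zomovefek

Yorevic: start from *zumobifig.
  rule 1 (vowel merger): zumobifig → zumobefeg
  rule 2 (intervocalic lenition): zumobefeg → zumovefeg
  rule 3: no change — zumovefeg
  rule 4 (final devoicing): zumovefeg → zumovefek
  rule 5 (vowel merger): zumovefek → zomovefek
  ⇒ Yorevic zomovefek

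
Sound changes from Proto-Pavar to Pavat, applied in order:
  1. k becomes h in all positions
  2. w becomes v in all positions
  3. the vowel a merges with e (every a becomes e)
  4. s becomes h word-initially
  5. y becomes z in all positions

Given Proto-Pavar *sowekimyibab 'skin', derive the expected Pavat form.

Pavat: *sowekimyibab > sowehimyibab > sovehimyibab > sovehimyibeb > hovehimyibeb > hovehimzibeb  (by unconditioned shift, unconditioned shift, vowel merger, debuccalisation, unconditioned shift)

hovehimzibeb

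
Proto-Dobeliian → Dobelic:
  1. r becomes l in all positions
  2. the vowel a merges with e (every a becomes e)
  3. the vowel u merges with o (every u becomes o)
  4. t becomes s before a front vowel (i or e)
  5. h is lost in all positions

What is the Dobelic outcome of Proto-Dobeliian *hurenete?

olenese

Dobelic: *hurenete > hulenete > holenete > holenese > olenese  (by unconditioned shift, vowel merger, palatalisation, h-loss)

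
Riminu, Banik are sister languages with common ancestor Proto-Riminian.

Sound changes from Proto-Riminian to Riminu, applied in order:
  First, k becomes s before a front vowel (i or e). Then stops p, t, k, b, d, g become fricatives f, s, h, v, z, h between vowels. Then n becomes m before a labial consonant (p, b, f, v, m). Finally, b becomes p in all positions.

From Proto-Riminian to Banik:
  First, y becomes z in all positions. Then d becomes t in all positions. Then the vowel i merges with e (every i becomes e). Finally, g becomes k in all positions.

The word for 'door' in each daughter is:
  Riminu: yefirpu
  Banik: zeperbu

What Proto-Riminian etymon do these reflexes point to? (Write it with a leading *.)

Position 1: Riminu has y, Banik has z. Riminu preserves y here (none of its changes turn any other segment into y), so the proto-segment is *y.
Position 6: Riminu has p, Banik has b. Banik preserves b here (none of its changes turn any other segment into b), so the proto-segment is *b.
Verify the candidate proto-form against each daughter:
Riminu: *yepirbu > yefirbu > yefirpu  (by intervocalic lenition, unconditioned shift)
Banik: *yepirbu > zepirbu > zeperbu  (by unconditioned shift, vowel merger)
Only *yepirbu yields all of Riminu yefirpu, Banik zeperbu.

*yepirbu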